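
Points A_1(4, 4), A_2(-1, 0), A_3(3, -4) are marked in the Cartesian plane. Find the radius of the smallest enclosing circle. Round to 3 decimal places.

Side lengths²: A_1A_2² = 41, A_1A_3² = 65, A_2A_3² = 32.
Since A_1A_3² = 65 < 41 + 32 = 73, the triangle is acute, so the smallest enclosing circle is the circumcircle.
Circumcentre = (55/18, 1/18), r² = 2665/162.
r = √(2665/162) ≈ 4.056.

4.056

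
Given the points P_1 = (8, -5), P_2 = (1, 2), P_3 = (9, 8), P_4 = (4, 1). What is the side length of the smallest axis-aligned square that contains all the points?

The bounding box has width 8 and height 13.
An axis-aligned square enclosing the set must have side ≥ max(width, height).
So the minimum side is max(8, 13) = 13.

13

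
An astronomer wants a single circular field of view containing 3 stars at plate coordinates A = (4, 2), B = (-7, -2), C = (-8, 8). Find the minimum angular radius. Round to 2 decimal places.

Side lengths²: AB² = 137, AC² = 180, BC² = 101.
Since AC² = 180 < 137 + 101 = 238, the triangle is acute, so the smallest enclosing circle is the circumcircle.
Circumcentre = (-105/38, 66/19), r² = 69185/1444.
r = √(69185/1444) ≈ 6.92.

6.92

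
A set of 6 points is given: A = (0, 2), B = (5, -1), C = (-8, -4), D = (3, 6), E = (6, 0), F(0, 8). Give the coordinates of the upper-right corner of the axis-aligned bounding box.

x-range [-8, 6], y-range [-4, 8].
The upper-right corner is (6, 8).

(6, 8)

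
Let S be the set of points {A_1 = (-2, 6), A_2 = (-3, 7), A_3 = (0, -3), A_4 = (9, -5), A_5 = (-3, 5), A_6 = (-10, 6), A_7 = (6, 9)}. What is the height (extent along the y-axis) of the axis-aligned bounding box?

max y = 9, min y = -5, so height = 14.

14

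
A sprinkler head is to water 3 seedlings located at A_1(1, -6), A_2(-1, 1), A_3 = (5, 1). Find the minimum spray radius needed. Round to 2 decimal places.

Side lengths²: A_1A_2² = 53, A_1A_3² = 65, A_2A_3² = 36.
Since A_1A_3² = 65 < 53 + 36 = 89, the triangle is acute, so the smallest enclosing circle is the circumcircle.
Circumcentre = (2, -27/14), r² = 3445/196.
r = √(3445/196) ≈ 4.19.

4.19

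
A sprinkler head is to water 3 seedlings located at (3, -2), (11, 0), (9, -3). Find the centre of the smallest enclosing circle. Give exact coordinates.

(7, -1)

Call the three points A, B, C in the order given.
Side lengths²: AB² = 68, AC² = 37, BC² = 13.
Since AB² = 68 ≥ 37 + 13 = 50, the angle opposite AB is not acute, so the smallest enclosing circle has AB as diameter.
Centre = midpoint of AB = (7, -1), r² = 68/4 = 17.
Centre = (7, -1).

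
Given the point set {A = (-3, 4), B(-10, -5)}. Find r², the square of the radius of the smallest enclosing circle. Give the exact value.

32.5

The smallest circle enclosing two points has them as diameter endpoints.
Centre = midpoint = (-6.5, -0.5); r² = |AB|²/4 = 130/4 = 32.5.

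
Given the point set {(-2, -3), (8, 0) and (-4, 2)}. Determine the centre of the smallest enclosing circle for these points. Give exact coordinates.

Call the three points A, B, C in the order given.
Side lengths²: AB² = 109, AC² = 29, BC² = 148.
Since BC² = 148 ≥ 109 + 29 = 138, the angle opposite BC is not acute, so the smallest enclosing circle has BC as diameter.
Centre = midpoint of BC = (2, 1), r² = 148/4 = 37.
Centre = (2, 1).

(2, 1)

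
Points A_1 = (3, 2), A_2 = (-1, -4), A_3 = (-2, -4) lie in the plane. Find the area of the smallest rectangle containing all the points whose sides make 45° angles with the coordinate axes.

11

In coordinates u = x + y, v = x − y the rectangle is axis-aligned; the map (x,y)→(u,v) scales areas by 2.
u-values: 5, -5, -6; range = 5 − (-6) = 11.
v-values: 1, 3, 2; range = 3 − 1 = 2.
Area = (11 × 2) / 2 = 11.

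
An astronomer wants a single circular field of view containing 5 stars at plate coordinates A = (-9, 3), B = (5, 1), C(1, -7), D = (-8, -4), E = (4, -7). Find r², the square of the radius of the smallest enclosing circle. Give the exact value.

The minimum enclosing circle of a finite set is fixed by two of the points (as a diameter) or three (as a circumcircle).
The farthest pair is A–E with squared distance 269. The circle on this segment as diameter has centre (-2.5, -2) and r² = 269/4 = 67.25.
Check B: distance² to centre = 65.25 ≤ 67.25, so it lies inside.
All remaining points lie in this disk, and no smaller disk contains both endpoints, so this is the minimum enclosing circle.

67.25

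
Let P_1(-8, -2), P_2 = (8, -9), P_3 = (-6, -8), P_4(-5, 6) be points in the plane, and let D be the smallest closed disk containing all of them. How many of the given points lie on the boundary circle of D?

The farthest pair is P_2–P_4 with squared distance 394. The circle on this segment as diameter has centre (1.5, -1.5) and r² = 394/4 = 98.5.
Check P_1: distance² to centre = 90.5 ≤ 98.5, so it lies inside.
All remaining points lie in this disk, and no smaller disk contains both endpoints, so this is the minimum enclosing circle.
The points at distance exactly r from the centre are P_2, P_3, P_4 — 3 points.

3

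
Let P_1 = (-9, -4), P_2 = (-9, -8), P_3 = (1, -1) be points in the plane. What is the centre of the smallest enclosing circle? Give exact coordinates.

Side lengths²: P_1P_2² = 16, P_1P_3² = 109, P_2P_3² = 149.
Since P_2P_3² = 149 ≥ 109 + 16 = 125, the angle opposite P_2P_3 is not acute, so the smallest enclosing circle has P_2P_3 as diameter.
Centre = midpoint of P_2P_3 = (-4, -4.5), r² = 149/4 = 37.25.
Centre = (-4, -4.5).

(-4, -4.5)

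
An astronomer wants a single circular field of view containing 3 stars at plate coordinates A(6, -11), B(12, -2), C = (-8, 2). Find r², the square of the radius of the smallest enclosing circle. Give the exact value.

Side lengths²: AB² = 117, AC² = 365, BC² = 416.
Since BC² = 416 < 365 + 117 = 482, the triangle is acute, so the smallest enclosing circle is the circumcircle.
Circumcentre = (57/34, -55/34), r² = 61685/578.

61685/578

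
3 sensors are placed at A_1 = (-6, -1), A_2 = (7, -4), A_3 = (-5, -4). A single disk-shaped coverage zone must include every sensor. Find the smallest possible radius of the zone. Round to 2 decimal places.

6.67

Side lengths²: A_1A_2² = 178, A_1A_3² = 10, A_2A_3² = 144.
Since A_1A_2² = 178 ≥ 144 + 10 = 154, the angle opposite A_1A_2 is not acute, so the smallest enclosing circle has A_1A_2 as diameter.
Centre = midpoint of A_1A_2 = (0.5, -2.5), r² = 178/4 = 44.5.
r = √(44.5) ≈ 6.67.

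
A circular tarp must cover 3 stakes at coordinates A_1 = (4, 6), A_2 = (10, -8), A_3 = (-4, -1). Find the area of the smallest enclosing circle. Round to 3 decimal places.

212.707

Side lengths²: A_1A_2² = 232, A_1A_3² = 113, A_2A_3² = 245.
Since A_2A_3² = 245 < 232 + 113 = 345, the triangle is acute, so the smallest enclosing circle is the circumcircle.
Circumcentre = (91/22, -49/22), r² = 16385/242.
Area = π·r² = π·16385/242 ≈ 212.707.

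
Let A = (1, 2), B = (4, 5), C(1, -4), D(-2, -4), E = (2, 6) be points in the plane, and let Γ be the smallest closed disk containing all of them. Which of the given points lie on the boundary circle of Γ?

B, D, E

The minimum enclosing circle is determined by three boundary points: B, D, E.
Their circumcentre is (0.625, 0.75) with r² = 29.453125.
The farthest remaining point C is at distance² 22.703125 ≤ 29.453125.
The points at distance exactly r from the centre are B, D, E — 3 points.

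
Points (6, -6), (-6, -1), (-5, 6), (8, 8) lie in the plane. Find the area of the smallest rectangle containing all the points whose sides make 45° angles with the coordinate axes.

In coordinates u = x + y, v = x − y the rectangle is axis-aligned; the map (x,y)→(u,v) scales areas by 2.
u-values: 0, -7, 1, 16; range = 16 − (-7) = 23.
v-values: 12, -5, -11, 0; range = 12 − (-11) = 23.
Area = (23 × 23) / 2 = 264.5.

264.5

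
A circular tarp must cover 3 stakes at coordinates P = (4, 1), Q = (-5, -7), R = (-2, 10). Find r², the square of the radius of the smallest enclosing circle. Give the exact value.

Side lengths²: PQ² = 145, PR² = 117, QR² = 298.
Since QR² = 298 ≥ 145 + 117 = 262, the angle opposite QR is not acute, so the smallest enclosing circle has QR as diameter.
Centre = midpoint of QR = (-3.5, 1.5), r² = 298/4 = 74.5.

74.5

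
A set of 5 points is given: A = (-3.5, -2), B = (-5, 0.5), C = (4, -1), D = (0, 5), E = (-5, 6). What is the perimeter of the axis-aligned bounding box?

34

Width = max x − min x = 4 − (-5) = 9.
Height = max y − min y = 6 − (-2) = 8.
Perimeter = 2(9 + 8) = 34.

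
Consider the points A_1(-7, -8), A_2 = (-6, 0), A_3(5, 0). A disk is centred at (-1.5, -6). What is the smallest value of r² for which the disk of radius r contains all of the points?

The required radius is the distance from (-1.5, -6) to the farthest point.
Squared distances: 34.25, 56.25, 78.25.
Maximum is 78.25, attained at A_3.

78.25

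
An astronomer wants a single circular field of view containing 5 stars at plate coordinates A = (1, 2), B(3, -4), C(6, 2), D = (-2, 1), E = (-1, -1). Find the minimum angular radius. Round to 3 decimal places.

The minimum enclosing circle of a finite set is fixed by two of the points (as a diameter) or three (as a circumcircle).
The minimum enclosing circle is determined by three boundary points: B, C, D.
Their circumcentre is (13/6, 1/6) with r² = 325/18.
The farthest remaining point E is at distance² 205/18 ≤ 325/18.
r = √(325/18) ≈ 4.249.

4.249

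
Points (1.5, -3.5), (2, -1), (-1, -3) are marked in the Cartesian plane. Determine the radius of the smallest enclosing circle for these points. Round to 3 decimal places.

Call the three points A, B, C in the order given.
Side lengths²: AB² = 6.5, AC² = 6.5, BC² = 13.
Since BC² = 13 ≥ 6.5 + 6.5 = 13, the angle opposite BC is not acute, so the smallest enclosing circle has BC as diameter.
Centre = midpoint of BC = (0.5, -2), r² = 13/4 = 3.25.
r = √(3.25) ≈ 1.803.

1.803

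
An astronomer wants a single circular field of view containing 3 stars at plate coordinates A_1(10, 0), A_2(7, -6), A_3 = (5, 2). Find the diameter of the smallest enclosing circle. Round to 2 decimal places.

Side lengths²: A_1A_2² = 45, A_1A_3² = 29, A_2A_3² = 68.
Since A_2A_3² = 68 < 45 + 29 = 74, the triangle is acute, so the smallest enclosing circle is the circumcircle.
Circumcentre = (19/3, -23/12), r² = 2465/144.
Diameter = 2r = 2√(2465/144) ≈ 8.27.

8.27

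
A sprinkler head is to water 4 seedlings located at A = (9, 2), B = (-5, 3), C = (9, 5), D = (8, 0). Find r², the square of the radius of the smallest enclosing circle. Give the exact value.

The minimum enclosing circle is determined by three boundary points: A, B, C.
Their circumcentre is (29/14, 3.5) with r² = 4925/98.
The farthest remaining point D is at distance² 4645/98 ≤ 4925/98.

4925/98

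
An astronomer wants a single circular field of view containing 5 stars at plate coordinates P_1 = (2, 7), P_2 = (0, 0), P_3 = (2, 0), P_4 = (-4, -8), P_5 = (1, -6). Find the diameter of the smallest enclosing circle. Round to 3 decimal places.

By Welzl's lemma the MEC is supported by two points (diametrically opposite) or three points (on a circumcircle).
The farthest pair is P_1–P_4 with squared distance 261. The circle on this segment as diameter has centre (-1, -0.5) and r² = 261/4 = 65.25.
Check P_2: distance² to centre = 1.25 ≤ 65.25, so it lies inside.
All remaining points lie in this disk, and no smaller disk contains both endpoints, so this is the minimum enclosing circle.
Diameter = 2r = 2√(65.25) ≈ 16.155.

16.155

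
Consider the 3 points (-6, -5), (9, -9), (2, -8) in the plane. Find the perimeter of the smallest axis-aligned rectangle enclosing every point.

38

Width = max x − min x = 9 − (-6) = 15.
Height = max y − min y = -5 − (-9) = 4.
Perimeter = 2(15 + 4) = 38.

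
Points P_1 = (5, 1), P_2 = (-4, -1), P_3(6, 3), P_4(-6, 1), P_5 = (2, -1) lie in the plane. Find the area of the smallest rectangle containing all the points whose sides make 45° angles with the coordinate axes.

In coordinates u = x + y, v = x − y the rectangle is axis-aligned; the map (x,y)→(u,v) scales areas by 2.
u-values: 6, -5, 9, -5, 1; range = 9 − (-5) = 14.
v-values: 4, -3, 3, -7, 3; range = 4 − (-7) = 11.
Area = (14 × 11) / 2 = 77.

77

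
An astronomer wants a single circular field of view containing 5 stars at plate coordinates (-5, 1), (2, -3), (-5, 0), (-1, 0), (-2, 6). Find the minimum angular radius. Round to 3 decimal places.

4.933

The minimum enclosing circle is determined by three boundary points: (2, -3), (-5, 0), (-2, 6).
Their circumcentre is (-9/34, 47/34) with r² = 14065/578.
The farthest remaining point (-5, 1) is at distance² 13045/578 ≤ 14065/578.
r = √(14065/578) ≈ 4.933.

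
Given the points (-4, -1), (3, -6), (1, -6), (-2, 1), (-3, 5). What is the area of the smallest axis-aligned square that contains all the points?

The bounding box has width 7 and height 11.
An axis-aligned square enclosing the set must have side ≥ max(width, height).
So the minimum side is max(7, 11) = 11.
Area = 11² = 121.

121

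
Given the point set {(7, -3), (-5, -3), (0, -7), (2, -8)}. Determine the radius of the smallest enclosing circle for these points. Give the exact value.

The farthest pair is (7, -3)–(-5, -3) with squared distance 144. The circle on this segment as diameter has centre (1, -3) and r² = 144/4 = 36.
Check (0, -7): distance² to centre = 17 ≤ 36, so it lies inside.
All remaining points lie in this disk, and no smaller disk contains both endpoints, so this is the minimum enclosing circle.
r = √36 = 6.

6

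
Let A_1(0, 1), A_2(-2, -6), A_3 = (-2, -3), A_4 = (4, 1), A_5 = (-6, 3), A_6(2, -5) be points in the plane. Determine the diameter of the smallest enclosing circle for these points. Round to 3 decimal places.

The minimum enclosing circle of a finite set is fixed by two of the points (as a diameter) or three (as a circumcircle).
The minimum enclosing circle is determined by three boundary points: A_4, A_5, A_6.
Their circumcentre is (-1.5, -0.5) with r² = 32.5.
The farthest remaining point A_2 is at distance² 30.5 ≤ 32.5.
Diameter = 2r = 2√(32.5) ≈ 11.402.

11.402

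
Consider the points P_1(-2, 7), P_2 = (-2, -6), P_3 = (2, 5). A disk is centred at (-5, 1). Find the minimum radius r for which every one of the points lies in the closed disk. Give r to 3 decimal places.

8.062

The required radius is the distance from (-5, 1) to the farthest point.
Squared distances: 45, 58, 65.
Maximum is 65, attained at P_3.
r = √65 ≈ 8.062.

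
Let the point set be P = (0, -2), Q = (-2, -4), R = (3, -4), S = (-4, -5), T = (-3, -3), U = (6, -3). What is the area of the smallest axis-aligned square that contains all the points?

100

The bounding box has width 10 and height 3.
An axis-aligned square enclosing the set must have side ≥ max(width, height).
So the minimum side is max(10, 3) = 10.
Area = 10² = 100.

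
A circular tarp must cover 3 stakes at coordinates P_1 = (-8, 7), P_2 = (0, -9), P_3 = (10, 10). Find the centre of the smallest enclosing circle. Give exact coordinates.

Side lengths²: P_1P_2² = 320, P_1P_3² = 333, P_2P_3² = 461.
Since P_2P_3² = 461 < 333 + 320 = 653, the triangle is acute, so the smallest enclosing circle is the circumcircle.
Circumcentre = (27/13, 53/26), r² = 85285/676.
Centre = (27/13, 53/26).

(27/13, 53/26)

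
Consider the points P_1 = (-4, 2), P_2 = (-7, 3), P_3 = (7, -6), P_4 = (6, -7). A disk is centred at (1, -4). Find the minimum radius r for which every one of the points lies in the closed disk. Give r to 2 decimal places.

The required radius is the distance from (1, -4) to the farthest point.
Squared distances: 61, 113, 40, 34.
Maximum is 113, attained at P_2.
r = √113 ≈ 10.63.

10.63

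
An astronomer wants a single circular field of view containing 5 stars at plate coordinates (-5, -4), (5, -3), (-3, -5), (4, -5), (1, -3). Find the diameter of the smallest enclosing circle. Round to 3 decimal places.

A smallest enclosing disk is always determined by at most three of the input points on its boundary.
The farthest pair is (-5, -4)–(5, -3) with squared distance 101. The circle on this segment as diameter has centre (0, -3.5) and r² = 101/4 = 25.25.
Check (-3, -5): distance² to centre = 11.25 ≤ 25.25, so it lies inside.
All remaining points lie in this disk, and no smaller disk contains both endpoints, so this is the minimum enclosing circle.
Diameter = 2r = 2√(25.25) ≈ 10.050.

10.050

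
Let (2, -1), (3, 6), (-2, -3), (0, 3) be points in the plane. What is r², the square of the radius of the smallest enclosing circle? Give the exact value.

26.5

A smallest enclosing disk is always determined by at most three of the input points on its boundary.
The farthest pair is (3, 6)–(-2, -3) with squared distance 106. The circle on this segment as diameter has centre (0.5, 1.5) and r² = 106/4 = 26.5.
Check (2, -1): distance² to centre = 8.5 ≤ 26.5, so it lies inside.
All remaining points lie in this disk, and no smaller disk contains both endpoints, so this is the minimum enclosing circle.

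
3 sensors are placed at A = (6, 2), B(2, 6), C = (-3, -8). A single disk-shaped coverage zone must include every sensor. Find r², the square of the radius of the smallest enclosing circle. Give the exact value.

55.25

Side lengths²: AB² = 32, AC² = 181, BC² = 221.
Since BC² = 221 ≥ 181 + 32 = 213, the angle opposite BC is not acute, so the smallest enclosing circle has BC as diameter.
Centre = midpoint of BC = (-0.5, -1), r² = 221/4 = 55.25.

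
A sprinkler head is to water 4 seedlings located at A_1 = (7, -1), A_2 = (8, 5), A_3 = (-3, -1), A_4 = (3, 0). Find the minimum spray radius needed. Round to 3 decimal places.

6.265

The minimum enclosing circle of a finite set is fixed by two of the points (as a diameter) or three (as a circumcircle).
The farthest pair is A_2–A_3 with squared distance 157. The circle on this segment as diameter has centre (2.5, 2) and r² = 157/4 = 39.25.
Check A_1: distance² to centre = 29.25 ≤ 39.25, so it lies inside.
All remaining points lie in this disk, and no smaller disk contains both endpoints, so this is the minimum enclosing circle.
r = √(39.25) ≈ 6.265.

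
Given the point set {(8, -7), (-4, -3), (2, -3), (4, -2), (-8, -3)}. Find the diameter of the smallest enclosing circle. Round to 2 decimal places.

16.49

By Welzl's lemma the MEC is supported by two points (diametrically opposite) or three points (on a circumcircle).
The farthest pair is (8, -7)–(-8, -3) with squared distance 272. The circle on this segment as diameter has centre (0, -5) and r² = 272/4 = 68.
Check (-4, -3): distance² to centre = 20 ≤ 68, so it lies inside.
All remaining points lie in this disk, and no smaller disk contains both endpoints, so this is the minimum enclosing circle.
Diameter = 2r = 2√68 ≈ 16.49.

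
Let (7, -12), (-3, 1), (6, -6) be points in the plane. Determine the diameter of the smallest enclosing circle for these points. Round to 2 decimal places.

Call the three points A, B, C in the order given.
Side lengths²: AB² = 269, AC² = 37, BC² = 130.
Since AB² = 269 ≥ 130 + 37 = 167, the angle opposite AB is not acute, so the smallest enclosing circle has AB as diameter.
Centre = midpoint of AB = (2, -5.5), r² = 269/4 = 67.25.
Diameter = 2r = 2√(67.25) ≈ 16.40.

16.40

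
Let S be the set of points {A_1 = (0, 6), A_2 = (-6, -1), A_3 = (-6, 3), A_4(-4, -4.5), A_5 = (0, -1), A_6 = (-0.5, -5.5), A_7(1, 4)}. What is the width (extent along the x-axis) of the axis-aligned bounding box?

max x = 1, min x = -6, so width = 7.

7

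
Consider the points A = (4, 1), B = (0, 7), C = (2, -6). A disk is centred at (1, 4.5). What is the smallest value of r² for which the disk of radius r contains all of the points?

111.25

The required radius is the distance from (1, 4.5) to the farthest point.
Squared distances: 21.25, 7.25, 111.25.
Maximum is 111.25, attained at C.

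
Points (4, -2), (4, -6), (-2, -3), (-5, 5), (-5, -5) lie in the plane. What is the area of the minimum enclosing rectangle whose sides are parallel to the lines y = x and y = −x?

120

In coordinates u = x + y, v = x − y the rectangle is axis-aligned; the map (x,y)→(u,v) scales areas by 2.
u-values: 2, -2, -5, 0, -10; range = 2 − (-10) = 12.
v-values: 6, 10, 1, -10, 0; range = 10 − (-10) = 20.
Area = (12 × 20) / 2 = 120.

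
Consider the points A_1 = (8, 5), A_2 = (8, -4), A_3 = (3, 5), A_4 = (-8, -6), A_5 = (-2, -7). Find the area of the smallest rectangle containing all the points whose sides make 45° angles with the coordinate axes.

189

In coordinates u = x + y, v = x − y the rectangle is axis-aligned; the map (x,y)→(u,v) scales areas by 2.
u-values: 13, 4, 8, -14, -9; range = 13 − (-14) = 27.
v-values: 3, 12, -2, -2, 5; range = 12 − (-2) = 14.
Area = (27 × 14) / 2 = 189.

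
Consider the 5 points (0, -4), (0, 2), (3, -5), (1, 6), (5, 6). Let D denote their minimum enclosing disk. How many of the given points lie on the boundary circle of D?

The minimum enclosing circle of a finite set is fixed by two of the points (as a diameter) or three (as a circumcircle).
The minimum enclosing circle is determined by three boundary points: (3, -5), (1, 6), (5, 6).
Their circumcentre is (3, 15/22) with r² = 15625/484.
The farthest remaining point (0, -4) is at distance² 14965/484 ≤ 15625/484.
The points at distance exactly r from the centre are (3, -5), (1, 6), (5, 6) — 3 points.

3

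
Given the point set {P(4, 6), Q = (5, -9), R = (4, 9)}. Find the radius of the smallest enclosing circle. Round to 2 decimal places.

Side lengths²: PQ² = 226, PR² = 9, QR² = 325.
Since QR² = 325 ≥ 226 + 9 = 235, the angle opposite QR is not acute, so the smallest enclosing circle has QR as diameter.
Centre = midpoint of QR = (4.5, 0), r² = 325/4 = 81.25.
r = √(81.25) ≈ 9.01.

9.01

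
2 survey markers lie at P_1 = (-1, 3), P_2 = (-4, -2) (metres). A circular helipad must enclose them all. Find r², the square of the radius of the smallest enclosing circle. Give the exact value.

8.5

The smallest circle enclosing two points has them as diameter endpoints.
Centre = midpoint = (-2.5, 0.5); r² = |P_1P_2|²/4 = 34/4 = 8.5.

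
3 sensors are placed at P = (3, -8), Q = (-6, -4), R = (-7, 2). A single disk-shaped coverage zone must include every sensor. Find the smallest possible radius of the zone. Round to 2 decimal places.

7.07

Side lengths²: PQ² = 97, PR² = 200, QR² = 37.
Since PR² = 200 ≥ 97 + 37 = 134, the angle opposite PR is not acute, so the smallest enclosing circle has PR as diameter.
Centre = midpoint of PR = (-2, -3), r² = 200/4 = 50.
r = √50 ≈ 7.07.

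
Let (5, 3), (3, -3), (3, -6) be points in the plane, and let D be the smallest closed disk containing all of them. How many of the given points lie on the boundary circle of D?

Call the three points A, B, C in the order given.
Side lengths²: AB² = 40, AC² = 85, BC² = 9.
Since AC² = 85 ≥ 40 + 9 = 49, the angle opposite AC is not acute, so the smallest enclosing circle has AC as diameter.
Centre = midpoint of AC = (4, -1.5), r² = 85/4 = 21.25.
The points at distance exactly r from the centre are (5, 3), (3, -6) — 2 points.

2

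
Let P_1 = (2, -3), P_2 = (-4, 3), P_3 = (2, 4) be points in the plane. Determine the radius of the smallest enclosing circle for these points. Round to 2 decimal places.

Side lengths²: P_1P_2² = 72, P_1P_3² = 49, P_2P_3² = 37.
Since P_1P_2² = 72 < 49 + 37 = 86, the triangle is acute, so the smallest enclosing circle is the circumcircle.
Circumcentre = (-0.5, 0.5), r² = 18.5.
r = √(18.5) ≈ 4.30.

4.30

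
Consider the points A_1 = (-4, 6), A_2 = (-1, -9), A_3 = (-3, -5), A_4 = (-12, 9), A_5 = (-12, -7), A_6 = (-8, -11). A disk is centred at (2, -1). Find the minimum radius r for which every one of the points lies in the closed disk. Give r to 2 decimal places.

17.20

The required radius is the distance from (2, -1) to the farthest point.
Squared distances: 85, 73, 41, 296, 232, 200.
Maximum is 296, attained at A_4.
r = √296 ≈ 17.20.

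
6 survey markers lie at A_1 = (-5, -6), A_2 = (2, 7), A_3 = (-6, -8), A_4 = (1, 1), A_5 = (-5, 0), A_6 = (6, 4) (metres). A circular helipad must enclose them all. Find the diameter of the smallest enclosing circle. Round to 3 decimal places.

The minimum enclosing circle is determined by three boundary points: A_2, A_3, A_6.
Their circumcentre is (-13/14, -15/14) with r² = 7225/98.
The farthest remaining point A_1 is at distance² 4005/98 ≤ 7225/98.
Diameter = 2r = 2√(7225/98) ≈ 17.173.

17.173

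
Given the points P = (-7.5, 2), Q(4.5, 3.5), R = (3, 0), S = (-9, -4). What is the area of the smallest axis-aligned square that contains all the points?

182.25

The bounding box has width 13.5 and height 7.5.
An axis-aligned square enclosing the set must have side ≥ max(width, height).
So the minimum side is max(13.5, 7.5) = 13.5.
Area = 13.5² = 182.25.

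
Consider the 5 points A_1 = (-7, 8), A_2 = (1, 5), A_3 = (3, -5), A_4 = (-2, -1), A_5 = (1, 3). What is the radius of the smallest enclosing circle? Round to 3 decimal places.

The minimum enclosing circle of a finite set is fixed by two of the points (as a diameter) or three (as a circumcircle).
The farthest pair is A_1–A_3 with squared distance 269. The circle on this segment as diameter has centre (-2, 1.5) and r² = 269/4 = 67.25.
Check A_2: distance² to centre = 21.25 ≤ 67.25, so it lies inside.
All remaining points lie in this disk, and no smaller disk contains both endpoints, so this is the minimum enclosing circle.
r = √(67.25) ≈ 8.201.

8.201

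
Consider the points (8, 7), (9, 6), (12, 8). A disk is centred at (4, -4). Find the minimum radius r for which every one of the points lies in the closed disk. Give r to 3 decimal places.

The required radius is the distance from (4, -4) to the farthest point.
Squared distances: 137, 125, 208.
Maximum is 208, attained at (12, 8).
r = √208 ≈ 14.422.

14.422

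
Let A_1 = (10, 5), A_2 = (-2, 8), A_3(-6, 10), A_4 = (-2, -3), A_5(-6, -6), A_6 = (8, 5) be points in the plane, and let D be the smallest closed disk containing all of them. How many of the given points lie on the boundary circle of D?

3

The minimum enclosing circle of a finite set is fixed by two of the points (as a diameter) or three (as a circumcircle).
The minimum enclosing circle is determined by three boundary points: A_1, A_3, A_5.
Their circumcentre is (0.28125, 2) with r² = 103.4541015625.
The farthest remaining point A_6 is at distance² 68.5791015625 ≤ 103.4541015625.
The points at distance exactly r from the centre are A_1, A_3, A_5 — 3 points.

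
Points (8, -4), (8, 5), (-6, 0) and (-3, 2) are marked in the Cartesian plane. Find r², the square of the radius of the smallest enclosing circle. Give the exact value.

A smallest enclosing disk is always determined by at most three of the input points on its boundary.
The minimum enclosing circle is determined by three boundary points: (8, -4), (8, 5), (-6, 0).
Their circumcentre is (12/7, 0.5) with r² = 11713/196.
The farthest remaining point (-3, 2) is at distance² 4797/196 ≤ 11713/196.

11713/196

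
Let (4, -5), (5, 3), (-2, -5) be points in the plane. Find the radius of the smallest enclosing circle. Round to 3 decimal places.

5.315

Call the three points A, B, C in the order given.
Side lengths²: AB² = 65, AC² = 36, BC² = 113.
Since BC² = 113 ≥ 65 + 36 = 101, the angle opposite BC is not acute, so the smallest enclosing circle has BC as diameter.
Centre = midpoint of BC = (1.5, -1), r² = 113/4 = 28.25.
r = √(28.25) ≈ 5.315.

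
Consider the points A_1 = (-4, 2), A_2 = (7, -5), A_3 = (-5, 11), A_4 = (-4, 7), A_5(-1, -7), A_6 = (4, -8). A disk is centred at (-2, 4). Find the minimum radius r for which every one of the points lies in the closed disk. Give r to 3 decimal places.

The required radius is the distance from (-2, 4) to the farthest point.
Squared distances: 8, 162, 58, 13, 122, 180.
Maximum is 180, attained at A_6.
r = √180 ≈ 13.416.

13.416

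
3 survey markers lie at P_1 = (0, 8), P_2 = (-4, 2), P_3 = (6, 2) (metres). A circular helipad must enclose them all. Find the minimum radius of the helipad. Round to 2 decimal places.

Side lengths²: P_1P_2² = 52, P_1P_3² = 72, P_2P_3² = 100.
Since P_2P_3² = 100 < 72 + 52 = 124, the triangle is acute, so the smallest enclosing circle is the circumcircle.
Circumcentre = (1, 3), r² = 26.
r = √26 ≈ 5.10.

5.10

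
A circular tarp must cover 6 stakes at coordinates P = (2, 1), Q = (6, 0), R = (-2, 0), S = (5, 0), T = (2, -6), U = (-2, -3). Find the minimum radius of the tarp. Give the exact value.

13/3

The minimum enclosing circle is determined by three boundary points: Q, R, T.
Their circumcentre is (2, -5/3) with r² = 169/9.
The farthest remaining point U is at distance² 160/9 ≤ 169/9.
r = √(169/9) = 13/3.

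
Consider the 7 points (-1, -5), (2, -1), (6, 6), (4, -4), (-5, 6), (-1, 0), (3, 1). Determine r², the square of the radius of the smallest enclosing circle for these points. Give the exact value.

By Welzl's lemma the MEC is supported by two points (diametrically opposite) or three points (on a circumcircle).
The minimum enclosing circle is determined by three boundary points: (-1, -5), (6, 6), (-5, 6).
Their circumcentre is (0.5, 39/22) with r² = 11645/242.
The farthest remaining point (4, -4) is at distance² 11029/242 ≤ 11645/242.

11645/242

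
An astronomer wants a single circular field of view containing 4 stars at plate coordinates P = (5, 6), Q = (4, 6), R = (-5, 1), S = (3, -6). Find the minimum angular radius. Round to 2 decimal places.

A smallest enclosing disk is always determined by at most three of the input points on its boundary.
The minimum enclosing circle is determined by three boundary points: P, R, S.
Their circumcentre is (17/11, 9/22) with r² = 20905/484.
The farthest remaining point Q is at distance² 18045/484 ≤ 20905/484.
r = √(20905/484) ≈ 6.57.

6.57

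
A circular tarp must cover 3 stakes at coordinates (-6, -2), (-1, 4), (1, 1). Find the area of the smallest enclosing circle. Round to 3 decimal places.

49.552

Call the three points A, B, C in the order given.
Side lengths²: AB² = 61, AC² = 58, BC² = 13.
Since AB² = 61 < 58 + 13 = 71, the triangle is acute, so the smallest enclosing circle is the circumcircle.
Circumcentre = (-53/18, 29/54), r² = 22997/1458.
Area = π·r² = π·22997/1458 ≈ 49.552.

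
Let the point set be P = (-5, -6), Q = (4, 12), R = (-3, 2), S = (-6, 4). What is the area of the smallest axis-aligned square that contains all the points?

The bounding box has width 10 and height 18.
An axis-aligned square enclosing the set must have side ≥ max(width, height).
So the minimum side is max(10, 18) = 18.
Area = 18² = 324.

324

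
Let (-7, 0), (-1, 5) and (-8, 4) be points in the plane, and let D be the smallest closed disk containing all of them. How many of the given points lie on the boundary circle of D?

Call the three points A, B, C in the order given.
Side lengths²: AB² = 61, AC² = 17, BC² = 50.
Since AB² = 61 < 50 + 17 = 67, the triangle is acute, so the smallest enclosing circle is the circumcircle.
Circumcentre = (-247/58, 163/58), r² = 25925/1682.
The points at distance exactly r from the centre are (-7, 0), (-1, 5), (-8, 4) — 3 points.

3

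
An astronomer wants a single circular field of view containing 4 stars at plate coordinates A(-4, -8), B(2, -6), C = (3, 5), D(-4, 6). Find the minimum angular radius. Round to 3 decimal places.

The minimum enclosing circle is determined by three boundary points: A, C, D.
Their circumcentre is (-10/7, -1) with r² = 2725/49.
The farthest remaining point B is at distance² 1801/49 ≤ 2725/49.
r = √(2725/49) ≈ 7.457.

7.457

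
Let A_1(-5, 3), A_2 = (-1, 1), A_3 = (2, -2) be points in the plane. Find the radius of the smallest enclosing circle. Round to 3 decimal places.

Side lengths²: A_1A_2² = 20, A_1A_3² = 74, A_2A_3² = 18.
Since A_1A_3² = 74 ≥ 20 + 18 = 38, the angle opposite A_1A_3 is not acute, so the smallest enclosing circle has A_1A_3 as diameter.
Centre = midpoint of A_1A_3 = (-1.5, 0.5), r² = 74/4 = 18.5.
r = √(18.5) ≈ 4.301.

4.301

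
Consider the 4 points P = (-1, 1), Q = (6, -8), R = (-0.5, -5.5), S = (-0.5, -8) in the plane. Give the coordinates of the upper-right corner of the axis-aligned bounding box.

(6, 1)

x-range [-1, 6], y-range [-8, 1].
The upper-right corner is (6, 1).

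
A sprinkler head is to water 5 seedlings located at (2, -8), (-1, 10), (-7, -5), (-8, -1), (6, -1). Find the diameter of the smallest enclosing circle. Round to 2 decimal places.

The minimum enclosing circle is determined by three boundary points: (2, -8), (-1, 10), (-7, -5).
Their circumcentre is (-1/34, 31/34) with r² = 48285/578.
The farthest remaining point (-8, -1) is at distance² 38833/578 ≤ 48285/578.
Diameter = 2r = 2√(48285/578) ≈ 18.28.

18.28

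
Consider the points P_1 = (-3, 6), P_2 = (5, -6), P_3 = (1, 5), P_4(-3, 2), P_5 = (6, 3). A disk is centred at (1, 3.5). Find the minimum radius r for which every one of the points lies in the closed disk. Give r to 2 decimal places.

10.31

The required radius is the distance from (1, 3.5) to the farthest point.
Squared distances: 22.25, 106.25, 2.25, 18.25, 25.25.
Maximum is 106.25, attained at P_2.
r = √(106.25) ≈ 10.31.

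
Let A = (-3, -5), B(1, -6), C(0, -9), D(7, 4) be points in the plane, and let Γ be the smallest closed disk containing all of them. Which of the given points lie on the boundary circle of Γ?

A smallest enclosing disk is always determined by at most three of the input points on its boundary.
The farthest pair is C–D with squared distance 218. The circle on this segment as diameter has centre (3.5, -2.5) and r² = 218/4 = 54.5.
Check A: distance² to centre = 48.5 ≤ 54.5, so it lies inside.
All remaining points lie in this disk, and no smaller disk contains both endpoints, so this is the minimum enclosing circle.
The points at distance exactly r from the centre are C, D — 2 points.

C, D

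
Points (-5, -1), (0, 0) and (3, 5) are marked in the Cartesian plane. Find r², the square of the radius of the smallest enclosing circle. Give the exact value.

25

Call the three points A, B, C in the order given.
Side lengths²: AB² = 26, AC² = 100, BC² = 34.
Since AC² = 100 ≥ 34 + 26 = 60, the angle opposite AC is not acute, so the smallest enclosing circle has AC as diameter.
Centre = midpoint of AC = (-1, 2), r² = 100/4 = 25.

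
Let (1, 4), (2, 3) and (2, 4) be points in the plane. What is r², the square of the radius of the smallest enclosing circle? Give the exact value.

Call the three points A, B, C in the order given.
Side lengths²: AB² = 2, AC² = 1, BC² = 1.
Since AB² = 2 ≥ 1 + 1 = 2, the angle opposite AB is not acute, so the smallest enclosing circle has AB as diameter.
Centre = midpoint of AB = (1.5, 3.5), r² = 2/4 = 0.5.

0.5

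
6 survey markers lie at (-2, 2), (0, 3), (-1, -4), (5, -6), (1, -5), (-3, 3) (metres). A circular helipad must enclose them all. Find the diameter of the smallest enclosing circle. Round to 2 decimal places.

12.04

The minimum enclosing circle of a finite set is fixed by two of the points (as a diameter) or three (as a circumcircle).
The farthest pair is (5, -6)–(-3, 3) with squared distance 145. The circle on this segment as diameter has centre (1, -1.5) and r² = 145/4 = 36.25.
Check (-2, 2): distance² to centre = 21.25 ≤ 36.25, so it lies inside.
All remaining points lie in this disk, and no smaller disk contains both endpoints, so this is the minimum enclosing circle.
Diameter = 2r = 2√(36.25) ≈ 12.04.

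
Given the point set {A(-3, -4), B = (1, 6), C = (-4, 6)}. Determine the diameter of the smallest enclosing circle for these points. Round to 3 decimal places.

Side lengths²: AB² = 116, AC² = 101, BC² = 25.
Since AB² = 116 < 101 + 25 = 126, the triangle is acute, so the smallest enclosing circle is the circumcircle.
Circumcentre = (-1.5, 1.2), r² = 29.29.
Diameter = 2r = 2√(29.29) ≈ 10.824.

10.824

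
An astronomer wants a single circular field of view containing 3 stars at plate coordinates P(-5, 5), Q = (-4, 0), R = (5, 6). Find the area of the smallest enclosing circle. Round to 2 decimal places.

92.77

Side lengths²: PQ² = 26, PR² = 101, QR² = 117.
Since QR² = 117 < 101 + 26 = 127, the triangle is acute, so the smallest enclosing circle is the circumcircle.
Circumcentre = (7/34, 117/34), r² = 17069/578.
Area = π·r² = π·17069/578 ≈ 92.77.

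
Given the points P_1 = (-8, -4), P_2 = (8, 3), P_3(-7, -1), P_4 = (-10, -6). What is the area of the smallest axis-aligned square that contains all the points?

324

The bounding box has width 18 and height 9.
An axis-aligned square enclosing the set must have side ≥ max(width, height).
So the minimum side is max(18, 9) = 18.
Area = 18² = 324.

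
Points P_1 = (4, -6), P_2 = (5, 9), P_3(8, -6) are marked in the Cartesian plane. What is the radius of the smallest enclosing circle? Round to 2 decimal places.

Side lengths²: P_1P_2² = 226, P_1P_3² = 16, P_2P_3² = 234.
Since P_2P_3² = 234 < 226 + 16 = 242, the triangle is acute, so the smallest enclosing circle is the circumcircle.
Circumcentre = (6, 1.4), r² = 58.76.
r = √(58.76) ≈ 7.67.

7.67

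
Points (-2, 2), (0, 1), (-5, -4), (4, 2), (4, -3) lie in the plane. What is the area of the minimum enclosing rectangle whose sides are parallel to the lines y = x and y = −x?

82.5

In coordinates u = x + y, v = x − y the rectangle is axis-aligned; the map (x,y)→(u,v) scales areas by 2.
u-values: 0, 1, -9, 6, 1; range = 6 − (-9) = 15.
v-values: -4, -1, -1, 2, 7; range = 7 − (-4) = 11.
Area = (15 × 11) / 2 = 82.5.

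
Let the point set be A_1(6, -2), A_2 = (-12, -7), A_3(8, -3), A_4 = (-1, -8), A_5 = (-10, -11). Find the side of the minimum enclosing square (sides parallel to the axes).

The bounding box has width 20 and height 9.
An axis-aligned square enclosing the set must have side ≥ max(width, height).
So the minimum side is max(20, 9) = 20.

20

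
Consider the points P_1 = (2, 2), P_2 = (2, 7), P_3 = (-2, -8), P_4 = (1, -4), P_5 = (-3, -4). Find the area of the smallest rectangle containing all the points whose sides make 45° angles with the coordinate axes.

104.5

In coordinates u = x + y, v = x − y the rectangle is axis-aligned; the map (x,y)→(u,v) scales areas by 2.
u-values: 4, 9, -10, -3, -7; range = 9 − (-10) = 19.
v-values: 0, -5, 6, 5, 1; range = 6 − (-5) = 11.
Area = (19 × 11) / 2 = 104.5.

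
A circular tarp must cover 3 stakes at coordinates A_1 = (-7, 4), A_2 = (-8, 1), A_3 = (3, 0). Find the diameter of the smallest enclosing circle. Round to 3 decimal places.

Side lengths²: A_1A_2² = 10, A_1A_3² = 116, A_2A_3² = 122.
Since A_2A_3² = 122 < 116 + 10 = 126, the triangle is acute, so the smallest enclosing circle is the circumcircle.
Circumcentre = (-42/17, 14/17), r² = 8845/289.
Diameter = 2r = 2√(8845/289) ≈ 11.064.

11.064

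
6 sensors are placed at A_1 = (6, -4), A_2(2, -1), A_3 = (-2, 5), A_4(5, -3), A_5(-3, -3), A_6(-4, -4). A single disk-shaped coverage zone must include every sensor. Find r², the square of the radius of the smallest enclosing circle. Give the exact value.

12325/324

The minimum enclosing circle is determined by three boundary points: A_1, A_3, A_6.
Their circumcentre is (1, -7/18) with r² = 12325/324.
The farthest remaining point A_4 is at distance² 7393/324 ≤ 12325/324.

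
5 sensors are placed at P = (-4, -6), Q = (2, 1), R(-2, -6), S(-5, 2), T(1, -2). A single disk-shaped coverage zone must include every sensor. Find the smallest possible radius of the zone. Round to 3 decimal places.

By Welzl's lemma the MEC is supported by two points (diametrically opposite) or three points (on a circumcircle).
The minimum enclosing circle is determined by three boundary points: P, Q, S.
Their circumcentre is (-43/22, -37/22) with r² = 5525/242.
The farthest remaining point R is at distance² 4513/242 ≤ 5525/242.
r = √(5525/242) ≈ 4.778.

4.778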